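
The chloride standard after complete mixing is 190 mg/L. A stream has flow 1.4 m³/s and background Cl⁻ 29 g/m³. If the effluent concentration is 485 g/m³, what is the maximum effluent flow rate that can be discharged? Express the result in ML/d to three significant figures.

66.0 ML/d

Mass balance at complete mixing: C_std·(Q_w + Q_r) = Q_w·C_e + Q_r·C_b.
Rearranging, Q_w = Q_r·(C_std − C_b)/(C_e − C_std) = 1.4·(190 − 29) / (485 − 190) = 0.7641 m³/s.
= 66.02 ML/d.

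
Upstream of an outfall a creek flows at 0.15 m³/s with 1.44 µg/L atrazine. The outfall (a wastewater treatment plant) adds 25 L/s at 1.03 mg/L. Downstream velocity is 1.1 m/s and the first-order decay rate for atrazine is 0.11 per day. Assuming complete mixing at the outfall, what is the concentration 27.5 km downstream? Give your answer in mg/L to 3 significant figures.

25 L/s = 0.025 m³/s.
1.44 µg/L = 0.00144 mg/L.
After complete mixing, C₀ = (0.025·1.03 + 0.15·0.00144) / 0.175 = 0.1484 mg/L.
Travel time t = 2.75e+04 m / 1.1 m/s = 2.5e+04 s = 0.2894 d.
C = 0.1484·exp(−0.11·0.2894) = 0.1484·0.9687 = 0.1437 mg/L.

0.144 mg/L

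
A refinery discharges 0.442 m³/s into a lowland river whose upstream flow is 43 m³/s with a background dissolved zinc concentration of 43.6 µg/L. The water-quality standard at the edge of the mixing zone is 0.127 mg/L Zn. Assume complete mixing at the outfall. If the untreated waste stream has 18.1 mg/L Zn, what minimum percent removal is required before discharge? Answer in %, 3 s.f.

43.6 µg/L = 0.0436 mg/L.
Mass balance: 0.127·43.44 = 0.442·Cₑ + 43·0.0436.
Cₑ = (5.517 − 1.875) / 0.442 = 8.241 mg/L.
Required removal = 1 − 8.241/18.1 = 54.47 %.

54.5 %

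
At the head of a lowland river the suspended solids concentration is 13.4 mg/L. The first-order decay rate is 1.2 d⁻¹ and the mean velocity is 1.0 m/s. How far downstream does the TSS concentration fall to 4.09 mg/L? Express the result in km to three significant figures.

From C = C₀·e^(−kt), t = ln(C₀/C)/k = ln(13.4/4.09)/1.2 = 1.187/1.2 = 0.9889 d.
Distance = v·t = 1.0 m/s × 8.544e+04 s = 8.544e+04 m = 85.44 km.

85.4 km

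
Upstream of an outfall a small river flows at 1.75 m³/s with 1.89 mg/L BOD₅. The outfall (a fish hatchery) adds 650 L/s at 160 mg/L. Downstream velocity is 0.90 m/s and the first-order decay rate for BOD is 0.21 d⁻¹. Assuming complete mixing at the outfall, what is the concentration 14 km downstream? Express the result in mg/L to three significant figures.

43.1 mg/L

650 L/s = 0.65 m³/s.
After complete mixing, C₀ = (0.65·160 + 1.75·1.89) / 2.4 = 44.71 mg/L.
Travel time t = 1.4e+04 m / 0.90 m/s = 1.556e+04 s = 0.18 d.
C = 44.71·exp(−0.21·0.18) = 44.71·0.9629 = 43.05 mg/L.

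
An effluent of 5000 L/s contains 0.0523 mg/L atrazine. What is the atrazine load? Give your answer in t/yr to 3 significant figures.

8.25 t/yr

5000 L/s = 5 m³/s.
Mass flux = Q·C = 5 m³/s × 0.0523 g/m³ = 0.2615 g/s.
= 0.2615 g/s × 31.56 = 8.252 t/yr.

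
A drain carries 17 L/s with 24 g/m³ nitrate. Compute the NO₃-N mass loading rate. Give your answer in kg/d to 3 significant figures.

17 L/s = 0.017 m³/s.
Mass flux = Q·C = 0.017 m³/s × 24 g/m³ = 0.408 g/s.
= 0.408 g/s × 86.4 = 35.25 kg/d.

35.3 kg/d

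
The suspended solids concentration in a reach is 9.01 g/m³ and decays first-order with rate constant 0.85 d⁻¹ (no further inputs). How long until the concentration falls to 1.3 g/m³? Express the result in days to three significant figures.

2.28 d

t = ln(C₀/C)/k = ln(9.01/1.3)/0.85 = 1.936/0.85 = 2.278 d.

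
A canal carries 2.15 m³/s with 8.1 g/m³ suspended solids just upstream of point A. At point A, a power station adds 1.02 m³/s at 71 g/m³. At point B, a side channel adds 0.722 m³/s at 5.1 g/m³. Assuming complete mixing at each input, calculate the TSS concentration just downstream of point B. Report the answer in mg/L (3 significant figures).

After input A: C = (2.15·8.1 + 1.02·71) / 3.17 = 28.34 mg/L.
After input B: C = (3.17·28.34 + 0.722·5.1) / 3.892 = 24.03 mg/L.

24.0 mg/L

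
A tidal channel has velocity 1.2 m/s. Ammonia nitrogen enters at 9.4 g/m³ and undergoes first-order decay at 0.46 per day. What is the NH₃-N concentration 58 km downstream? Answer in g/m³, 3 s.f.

7.27 g/m³

Travel time t = 58 km / 1.2 m/s = 5.8e+04/1.2 = 4.833e+04 s = 0.5594 d.
First-order decay: C = 9.4·exp(−0.46·0.5594) = 9.4·0.7731 = 7.267 g/m³.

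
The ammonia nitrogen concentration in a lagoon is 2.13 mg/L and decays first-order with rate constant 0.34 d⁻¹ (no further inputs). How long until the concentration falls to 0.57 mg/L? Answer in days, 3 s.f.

3.88 d

t = ln(C₀/C)/k = ln(2.13/0.57)/0.34 = 1.318/0.34 = 3.877 d.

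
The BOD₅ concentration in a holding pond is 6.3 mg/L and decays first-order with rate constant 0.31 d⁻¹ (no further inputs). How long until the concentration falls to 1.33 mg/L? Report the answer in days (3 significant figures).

5.02 d

t = ln(C₀/C)/k = ln(6.3/1.33)/0.31 = 1.555/0.31 = 5.017 d.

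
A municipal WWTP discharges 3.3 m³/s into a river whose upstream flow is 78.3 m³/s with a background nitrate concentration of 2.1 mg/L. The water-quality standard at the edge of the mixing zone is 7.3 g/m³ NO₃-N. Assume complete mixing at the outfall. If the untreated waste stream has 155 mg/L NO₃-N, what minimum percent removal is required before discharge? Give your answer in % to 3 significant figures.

Mass balance: 7.3·81.6 = 3.3·Cₑ + 78.3·2.1.
Cₑ = (595.7 − 164.4) / 3.3 = 130.7 mg/L.
Required removal = 1 − 130.7/155 = 15.69 %.

15.7 %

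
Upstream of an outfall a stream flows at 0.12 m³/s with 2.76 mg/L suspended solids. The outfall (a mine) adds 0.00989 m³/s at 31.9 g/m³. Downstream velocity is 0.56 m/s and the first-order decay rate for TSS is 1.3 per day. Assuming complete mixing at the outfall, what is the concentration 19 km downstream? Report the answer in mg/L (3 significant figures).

After complete mixing, C₀ = (0.00989·31.9 + 0.12·2.76) / 0.1299 = 4.979 mg/L.
Travel time t = 1.9e+04 m / 0.56 m/s = 3.393e+04 s = 0.3927 d.
C = 4.979·exp(−1.3·0.3927) = 4.979·0.6002 = 2.988 mg/L.

2.99 mg/L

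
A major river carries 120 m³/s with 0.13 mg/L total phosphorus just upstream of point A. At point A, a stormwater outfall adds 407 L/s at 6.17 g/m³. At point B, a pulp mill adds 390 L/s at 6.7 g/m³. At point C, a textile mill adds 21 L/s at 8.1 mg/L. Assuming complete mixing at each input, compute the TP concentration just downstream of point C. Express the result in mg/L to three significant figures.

407 L/s = 0.407 m³/s.
After input A: C = (120·0.13 + 0.407·6.17) / 120.4 = 0.1504 mg/L.
390 L/s = 0.39 m³/s.
After input B: C = (120.4·0.1504 + 0.39·6.7) / 120.8 = 0.1716 mg/L.
21 L/s = 0.021 m³/s.
After input C: C = (120.8·0.1716 + 0.021·8.1) / 120.8 = 0.1729 mg/L.

0.173 mg/L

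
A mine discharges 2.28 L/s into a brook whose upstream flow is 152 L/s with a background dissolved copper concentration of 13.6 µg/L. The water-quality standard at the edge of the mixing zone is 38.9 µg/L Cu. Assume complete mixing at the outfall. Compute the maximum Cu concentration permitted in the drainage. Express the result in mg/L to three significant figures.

1.73 mg/L

2.28 L/s = 0.00228 m³/s.
152 L/s = 0.152 m³/s.
13.6 µg/L = 0.0136 mg/L.
38.9 µg/L = 0.0389 mg/L.
Mass balance: 0.0389·0.1543 = 0.00228·Cₑ + 0.152·0.0136.
Cₑ = (0.006001 − 0.002067) / 0.00228 = 1.726 mg/L.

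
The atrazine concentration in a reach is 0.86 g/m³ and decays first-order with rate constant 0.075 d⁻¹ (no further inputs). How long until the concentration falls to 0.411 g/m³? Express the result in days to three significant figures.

9.84 d

t = ln(C₀/C)/k = ln(0.86/0.411)/0.075 = 0.7383/0.075 = 9.845 d.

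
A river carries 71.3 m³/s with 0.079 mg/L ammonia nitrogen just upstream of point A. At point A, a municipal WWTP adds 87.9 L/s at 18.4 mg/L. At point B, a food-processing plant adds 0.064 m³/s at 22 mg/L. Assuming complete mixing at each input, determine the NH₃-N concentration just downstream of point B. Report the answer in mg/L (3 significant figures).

87.9 L/s = 0.0879 m³/s.
After input A: C = (71.3·0.079 + 0.0879·18.4) / 71.39 = 0.1016 mg/L.
After input B: C = (71.39·0.1016 + 0.064·22) / 71.45 = 0.1212 mg/L.

0.121 mg/L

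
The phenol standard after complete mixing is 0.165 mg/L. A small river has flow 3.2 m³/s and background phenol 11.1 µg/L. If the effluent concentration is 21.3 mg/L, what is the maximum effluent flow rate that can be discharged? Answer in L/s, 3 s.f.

23.3 L/s

11.1 µg/L = 0.0111 mg/L.
Mass balance at complete mixing: C_std·(Q_w + Q_r) = Q_w·C_e + Q_r·C_b.
Rearranging, Q_w = Q_r·(C_std − C_b)/(C_e − C_std) = 3.2·(0.165 − 0.0111) / (21.3 − 0.165) = 0.0233 m³/s.
= 23.3 L/s.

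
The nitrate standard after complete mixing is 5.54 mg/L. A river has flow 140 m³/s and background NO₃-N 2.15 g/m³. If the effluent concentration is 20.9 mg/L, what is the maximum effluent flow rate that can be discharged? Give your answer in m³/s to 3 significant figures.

Mass balance at complete mixing: C_std·(Q_w + Q_r) = Q_w·C_e + Q_r·C_b.
Rearranging, Q_w = Q_r·(C_std − C_b)/(C_e − C_std) = 140·(5.54 − 2.15) / (20.9 − 5.54) = 30.9 m³/s.

30.9 m³/s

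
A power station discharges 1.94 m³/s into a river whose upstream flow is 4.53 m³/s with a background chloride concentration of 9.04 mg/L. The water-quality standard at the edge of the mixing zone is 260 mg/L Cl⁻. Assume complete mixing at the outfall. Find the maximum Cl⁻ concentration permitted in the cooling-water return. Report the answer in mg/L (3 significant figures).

846 mg/L

Mass balance: 260·6.47 = 1.94·Cₑ + 4.53·9.04.
Cₑ = (1682 − 40.95) / 1.94 = 846 mg/L.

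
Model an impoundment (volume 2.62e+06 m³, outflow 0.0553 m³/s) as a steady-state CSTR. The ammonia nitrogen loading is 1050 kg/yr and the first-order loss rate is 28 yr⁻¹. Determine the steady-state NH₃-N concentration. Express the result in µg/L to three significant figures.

Outflow Q = 0.0553 m³/s × 3.156e+07 s/yr = 1.745e+06 m³/yr.
Steady-state CSTR mass balance: W = Q·C + k·V·C, so C = W/(Q + kV).
Q + kV = 1.745e+06 + 28·2.62e+06 = 7.511e+07 m³/yr.
C = 1050/7.511e+07 = 1.398e-05 kg/m³ = 0.01398 mg/L = 13.98 µg/L.

14.0 µg/L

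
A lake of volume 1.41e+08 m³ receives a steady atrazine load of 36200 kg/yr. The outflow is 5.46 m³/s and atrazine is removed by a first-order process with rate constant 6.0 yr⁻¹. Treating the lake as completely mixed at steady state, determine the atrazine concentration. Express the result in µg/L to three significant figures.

Outflow Q = 5.46 m³/s × 3.156e+07 s/yr = 1.723e+08 m³/yr.
Steady-state CSTR mass balance: W = Q·C + k·V·C, so C = W/(Q + kV).
Q + kV = 1.723e+08 + 6.0·1.41e+08 = 1.018e+09 m³/yr.
C = 36200/1.018e+09 = 3.555e-05 kg/m³ = 0.03555 mg/L = 35.55 µg/L.

35.5 µg/L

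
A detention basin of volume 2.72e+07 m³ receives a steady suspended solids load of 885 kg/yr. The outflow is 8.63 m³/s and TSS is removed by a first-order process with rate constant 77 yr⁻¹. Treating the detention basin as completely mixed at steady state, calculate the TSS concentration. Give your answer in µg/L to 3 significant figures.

Outflow Q = 8.63 m³/s × 3.156e+07 s/yr = 2.723e+08 m³/yr.
Steady-state CSTR mass balance: W = Q·C + k·V·C, so C = W/(Q + kV).
Q + kV = 2.723e+08 + 77·2.72e+07 = 2.367e+09 m³/yr.
C = 885/2.367e+09 = 3.739e-07 kg/m³ = 0.0003739 mg/L = 0.3739 µg/L.

0.374 µg/L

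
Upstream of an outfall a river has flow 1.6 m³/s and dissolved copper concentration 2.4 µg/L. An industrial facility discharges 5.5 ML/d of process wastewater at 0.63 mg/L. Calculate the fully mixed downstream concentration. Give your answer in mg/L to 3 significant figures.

0.0264 mg/L

5.5 ML/d = 0.06366 m³/s.
2.4 µg/L = 0.0024 mg/L.
Flow-weighted mixing gives C = (0.06366·0.63 + 1.6·0.0024) / (0.06366 + 1.6) = 0.04394/1.664 = 0.02641 mg/L.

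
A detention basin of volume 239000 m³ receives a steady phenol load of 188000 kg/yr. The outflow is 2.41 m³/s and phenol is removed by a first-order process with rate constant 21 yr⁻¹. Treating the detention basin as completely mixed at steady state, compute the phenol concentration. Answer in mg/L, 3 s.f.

2.32 mg/L

Outflow Q = 2.41 m³/s × 3.156e+07 s/yr = 7.605e+07 m³/yr.
Steady-state CSTR mass balance: W = Q·C + k·V·C, so C = W/(Q + kV).
Q + kV = 7.605e+07 + 21·239000 = 8.107e+07 m³/yr.
C = 188000/8.107e+07 = 0.002319 kg/m³ = 2.319 mg/L.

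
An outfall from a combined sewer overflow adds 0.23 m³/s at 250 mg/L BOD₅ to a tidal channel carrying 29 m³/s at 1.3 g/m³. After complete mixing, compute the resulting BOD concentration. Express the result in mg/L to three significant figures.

3.26 mg/L

Conservation of mass across the mixing zone: C = (0.23·250 + 29·1.3) / (0.23 + 29) = 95.2/29.23 = 3.257 mg/L.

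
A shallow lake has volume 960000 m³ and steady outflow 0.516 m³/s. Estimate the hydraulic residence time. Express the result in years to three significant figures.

0.0590 yr

Q = 0.516 m³/s × 3.156e+07 s/yr = 1.628e+07 m³/yr.
Hydraulic residence time τ = V/Q = 960000/1.628e+07 = 0.05895 yr.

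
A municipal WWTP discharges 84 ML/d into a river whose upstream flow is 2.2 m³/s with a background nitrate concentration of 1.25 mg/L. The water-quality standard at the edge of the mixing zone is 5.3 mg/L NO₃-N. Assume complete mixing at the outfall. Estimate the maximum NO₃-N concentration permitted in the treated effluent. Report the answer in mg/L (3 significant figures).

14.5 mg/L

84 ML/d = 0.9722 m³/s.
Mass balance: 5.3·3.172 = 0.9722·Cₑ + 2.2·1.25.
Cₑ = (16.81 − 2.75) / 0.9722 = 14.46 mg/L.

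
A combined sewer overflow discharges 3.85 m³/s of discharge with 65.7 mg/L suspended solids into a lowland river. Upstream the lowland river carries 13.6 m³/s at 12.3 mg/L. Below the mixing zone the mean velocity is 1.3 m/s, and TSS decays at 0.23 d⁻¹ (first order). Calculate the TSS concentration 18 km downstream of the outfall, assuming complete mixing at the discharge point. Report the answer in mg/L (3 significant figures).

After complete mixing, C₀ = (3.85·65.7 + 13.6·12.3) / 17.45 = 24.08 mg/L.
Travel time t = 1.8e+04 m / 1.3 m/s = 1.385e+04 s = 0.1603 d.
C = 24.08·exp(−0.23·0.1603) = 24.08·0.9638 = 23.21 mg/L.

23.2 mg/L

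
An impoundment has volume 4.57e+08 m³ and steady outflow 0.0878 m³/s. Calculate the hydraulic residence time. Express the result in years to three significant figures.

165 yr

Q = 0.0878 m³/s × 3.156e+07 s/yr = 2.771e+06 m³/yr.
Hydraulic residence time τ = V/Q = 4.57e+08/2.771e+06 = 164.9 yr.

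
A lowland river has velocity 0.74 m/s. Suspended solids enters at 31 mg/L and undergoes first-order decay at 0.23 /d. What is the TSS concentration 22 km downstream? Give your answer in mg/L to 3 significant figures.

Travel time t = 22 km / 0.74 m/s = 2.2e+04/0.74 = 2.973e+04 s = 0.3441 d.
First-order decay: C = 31·exp(−0.23·0.3441) = 31·0.9239 = 28.64 mg/L.

28.6 mg/L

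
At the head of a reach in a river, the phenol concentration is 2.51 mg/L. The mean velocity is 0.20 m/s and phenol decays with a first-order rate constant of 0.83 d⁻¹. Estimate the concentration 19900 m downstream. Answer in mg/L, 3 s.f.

0.965 mg/L

Travel time t = 19900 m / 0.20 m/s = 1.99e+04/0.20 = 9.95e+04 s = 1.152 d.
First-order decay: C = 2.51·exp(−0.83·1.152) = 2.51·0.3845 = 0.9651 mg/L.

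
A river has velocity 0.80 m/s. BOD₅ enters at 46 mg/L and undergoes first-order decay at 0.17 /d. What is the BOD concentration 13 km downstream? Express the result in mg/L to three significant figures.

Travel time t = 13 km / 0.80 m/s = 1.3e+04/0.80 = 1.625e+04 s = 0.1881 d.
First-order decay: C = 46·exp(−0.17·0.1881) = 46·0.9685 = 44.55 mg/L.

44.6 mg/L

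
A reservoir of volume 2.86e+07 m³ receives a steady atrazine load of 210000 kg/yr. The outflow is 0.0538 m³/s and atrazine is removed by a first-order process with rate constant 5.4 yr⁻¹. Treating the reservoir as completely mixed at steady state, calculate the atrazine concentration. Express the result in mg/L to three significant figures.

1.34 mg/L

Outflow Q = 0.0538 m³/s × 3.156e+07 s/yr = 1.698e+06 m³/yr.
Steady-state CSTR mass balance: W = Q·C + k·V·C, so C = W/(Q + kV).
Q + kV = 1.698e+06 + 5.4·2.86e+07 = 1.561e+08 m³/yr.
C = 210000/1.561e+08 = 0.001345 kg/m³ = 1.345 mg/L.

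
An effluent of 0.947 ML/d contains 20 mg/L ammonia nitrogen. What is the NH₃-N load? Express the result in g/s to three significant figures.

0.219 g/s

0.947 ML/d = 0.01096 m³/s.
Mass flux = Q·C = 0.01096 m³/s × 20 g/m³ = 0.2192 g/s.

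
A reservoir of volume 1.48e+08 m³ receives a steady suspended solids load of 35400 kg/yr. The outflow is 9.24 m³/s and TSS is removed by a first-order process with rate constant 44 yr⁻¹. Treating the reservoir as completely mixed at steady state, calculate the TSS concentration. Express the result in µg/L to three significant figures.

5.20 µg/L

Outflow Q = 9.24 m³/s × 3.156e+07 s/yr = 2.916e+08 m³/yr.
Steady-state CSTR mass balance: W = Q·C + k·V·C, so C = W/(Q + kV).
Q + kV = 2.916e+08 + 44·1.48e+08 = 6.804e+09 m³/yr.
C = 35400/6.804e+09 = 5.203e-06 kg/m³ = 0.005203 mg/L = 5.203 µg/L.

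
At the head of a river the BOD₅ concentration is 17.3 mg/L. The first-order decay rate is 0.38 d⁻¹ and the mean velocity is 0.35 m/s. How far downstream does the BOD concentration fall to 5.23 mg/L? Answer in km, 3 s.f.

95.2 km

From C = C₀·e^(−kt), t = ln(C₀/C)/k = ln(17.3/5.23)/0.38 = 1.196/0.38 = 3.148 d.
Distance = v·t = 0.35 m/s × 2.72e+05 s = 9.52e+04 m = 95.2 km.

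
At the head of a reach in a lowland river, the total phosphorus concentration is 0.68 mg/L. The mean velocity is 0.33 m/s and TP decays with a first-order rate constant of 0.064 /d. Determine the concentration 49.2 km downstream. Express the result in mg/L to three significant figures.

0.609 mg/L

Travel time t = 49.2 km / 0.33 m/s = 4.92e+04/0.33 = 1.491e+05 s = 1.726 d.
First-order decay: C = 0.68·exp(−0.064·1.726) = 0.68·0.8954 = 0.6089 mg/L.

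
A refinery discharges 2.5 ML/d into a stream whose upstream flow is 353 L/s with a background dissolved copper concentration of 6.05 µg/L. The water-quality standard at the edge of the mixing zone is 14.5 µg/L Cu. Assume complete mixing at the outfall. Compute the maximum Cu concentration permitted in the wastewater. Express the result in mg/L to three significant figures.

2.5 ML/d = 0.02894 m³/s.
353 L/s = 0.353 m³/s.
6.05 µg/L = 0.00605 mg/L.
14.5 µg/L = 0.0145 mg/L.
Mass balance: 0.0145·0.3819 = 0.02894·Cₑ + 0.353·0.00605.
Cₑ = (0.005538 − 0.002136) / 0.02894 = 0.1176 mg/L.

0.118 mg/L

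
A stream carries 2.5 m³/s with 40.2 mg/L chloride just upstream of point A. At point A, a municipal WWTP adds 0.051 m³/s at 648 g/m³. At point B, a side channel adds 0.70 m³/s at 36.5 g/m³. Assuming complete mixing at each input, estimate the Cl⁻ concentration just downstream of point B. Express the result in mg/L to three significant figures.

After input A: C = (2.5·40.2 + 0.051·648) / 2.551 = 52.35 mg/L.
After input B: C = (2.551·52.35 + 0.7·36.5) / 3.251 = 48.94 mg/L.

48.9 mg/L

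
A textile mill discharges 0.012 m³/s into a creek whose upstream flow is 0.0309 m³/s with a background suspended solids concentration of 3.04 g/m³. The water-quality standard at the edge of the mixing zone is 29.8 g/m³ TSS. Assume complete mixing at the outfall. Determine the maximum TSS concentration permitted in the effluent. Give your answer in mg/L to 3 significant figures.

Mass balance: 29.8·0.0429 = 0.012·Cₑ + 0.0309·3.04.
Cₑ = (1.278 − 0.09394) / 0.012 = 98.71 mg/L.

98.7 mg/L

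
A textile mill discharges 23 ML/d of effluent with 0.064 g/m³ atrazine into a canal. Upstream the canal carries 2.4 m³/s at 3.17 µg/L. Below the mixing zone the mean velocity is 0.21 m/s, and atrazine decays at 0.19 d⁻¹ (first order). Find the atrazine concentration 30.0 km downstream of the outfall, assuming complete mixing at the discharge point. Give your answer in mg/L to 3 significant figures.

0.00675 mg/L

23 ML/d = 0.2662 m³/s.
3.17 µg/L = 0.00317 mg/L.
After complete mixing, C₀ = (0.2662·0.064 + 2.4·0.00317) / 2.666 = 0.009243 mg/L.
Travel time t = 3e+04 m / 0.21 m/s = 1.429e+05 s = 1.653 d.
C = 0.009243·exp(−0.19·1.653) = 0.009243·0.7304 = 0.006752 mg/L.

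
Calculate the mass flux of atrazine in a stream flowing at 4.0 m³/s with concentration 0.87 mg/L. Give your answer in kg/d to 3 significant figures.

Mass flux = Q·C = 4 m³/s × 0.87 g/m³ = 3.48 g/s.
= 3.48 g/s × 86.4 = 300.7 kg/d.

301 kg/d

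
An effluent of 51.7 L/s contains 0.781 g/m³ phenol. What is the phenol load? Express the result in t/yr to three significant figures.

1.27 t/yr

51.7 L/s = 0.0517 m³/s.
Mass flux = Q·C = 0.0517 m³/s × 0.781 g/m³ = 0.04038 g/s.
= 0.04038 g/s × 31.56 = 1.274 t/yr.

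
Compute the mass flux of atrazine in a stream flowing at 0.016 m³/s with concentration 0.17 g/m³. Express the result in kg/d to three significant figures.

0.235 kg/d

Mass flux = Q·C = 0.016 m³/s × 0.17 g/m³ = 0.00272 g/s.
= 0.00272 g/s × 86.4 = 0.235 kg/d.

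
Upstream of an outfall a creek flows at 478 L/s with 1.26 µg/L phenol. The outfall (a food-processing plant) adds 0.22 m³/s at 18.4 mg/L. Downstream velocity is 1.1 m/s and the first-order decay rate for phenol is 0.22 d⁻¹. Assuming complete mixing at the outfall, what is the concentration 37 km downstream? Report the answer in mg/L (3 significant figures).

5.32 mg/L

478 L/s = 0.478 m³/s.
1.26 µg/L = 0.00126 mg/L.
After complete mixing, C₀ = (0.22·18.4 + 0.478·0.00126) / 0.698 = 5.8 mg/L.
Travel time t = 3.7e+04 m / 1.1 m/s = 3.364e+04 s = 0.3893 d.
C = 5.8·exp(−0.22·0.3893) = 5.8·0.9179 = 5.324 mg/L.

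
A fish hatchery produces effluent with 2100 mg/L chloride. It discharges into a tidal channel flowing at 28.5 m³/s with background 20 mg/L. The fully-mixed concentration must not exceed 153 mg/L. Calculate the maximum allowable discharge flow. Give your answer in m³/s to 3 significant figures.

Mass balance at complete mixing: C_std·(Q_w + Q_r) = Q_w·C_e + Q_r·C_b.
Rearranging, Q_w = Q_r·(C_std − C_b)/(C_e − C_std) = 28.5·(153 − 20) / (2100 − 153) = 1.947 m³/s.

1.95 m³/s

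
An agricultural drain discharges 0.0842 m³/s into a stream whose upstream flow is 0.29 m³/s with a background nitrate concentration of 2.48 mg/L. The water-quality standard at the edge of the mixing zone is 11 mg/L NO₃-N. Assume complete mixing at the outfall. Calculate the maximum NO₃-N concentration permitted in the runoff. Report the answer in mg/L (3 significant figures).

40.3 mg/L

Mass balance: 11·0.3742 = 0.0842·Cₑ + 0.29·2.48.
Cₑ = (4.116 − 0.7192) / 0.0842 = 40.34 mg/L.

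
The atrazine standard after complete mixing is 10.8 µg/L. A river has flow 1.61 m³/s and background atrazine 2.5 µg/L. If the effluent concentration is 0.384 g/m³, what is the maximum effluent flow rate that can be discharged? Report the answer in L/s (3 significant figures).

35.8 L/s

2.5 µg/L = 0.0025 mg/L.
10.8 µg/L = 0.0108 mg/L.
Mass balance at complete mixing: C_std·(Q_w + Q_r) = Q_w·C_e + Q_r·C_b.
Rearranging, Q_w = Q_r·(C_std − C_b)/(C_e − C_std) = 1.61·(0.0108 − 0.0025) / (0.384 − 0.0108) = 0.03581 m³/s.
= 35.81 L/s.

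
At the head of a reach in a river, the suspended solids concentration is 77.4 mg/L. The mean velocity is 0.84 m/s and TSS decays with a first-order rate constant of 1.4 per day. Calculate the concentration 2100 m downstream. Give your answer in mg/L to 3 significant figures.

74.3 mg/L

Travel time t = 2100 m / 0.84 m/s = 2100/0.84 = 2500 s = 0.02894 d.
First-order decay: C = 77.4·exp(−1.4·0.02894) = 77.4·0.9603 = 74.33 mg/L.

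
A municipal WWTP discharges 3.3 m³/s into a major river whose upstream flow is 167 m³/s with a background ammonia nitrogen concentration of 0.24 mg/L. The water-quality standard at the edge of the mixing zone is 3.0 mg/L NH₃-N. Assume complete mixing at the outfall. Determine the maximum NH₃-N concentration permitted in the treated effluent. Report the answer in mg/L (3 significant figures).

Mass balance: 3·170.3 = 3.3·Cₑ + 167·0.24.
Cₑ = (510.9 − 40.08) / 3.3 = 142.7 mg/L.

143 mg/L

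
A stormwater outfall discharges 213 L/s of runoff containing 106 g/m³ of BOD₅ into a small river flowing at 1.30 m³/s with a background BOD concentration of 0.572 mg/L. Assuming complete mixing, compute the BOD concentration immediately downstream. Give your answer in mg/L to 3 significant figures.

213 L/s = 0.213 m³/s.
Flow-weighted mixing gives C = (0.213·106 + 1.3·0.572) / (0.213 + 1.3) = 23.32/1.513 = 15.41 mg/L.

15.4 mg/L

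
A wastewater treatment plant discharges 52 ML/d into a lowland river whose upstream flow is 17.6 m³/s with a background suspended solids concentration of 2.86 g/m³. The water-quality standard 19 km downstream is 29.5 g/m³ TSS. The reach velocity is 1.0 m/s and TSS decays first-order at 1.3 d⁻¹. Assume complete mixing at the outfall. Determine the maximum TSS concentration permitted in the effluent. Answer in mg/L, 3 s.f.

52 ML/d = 0.6019 m³/s.
Travel time to the compliance point: t = 1.9e+04/1.0 = 1.9e+04 s = 0.2199 d; decay factor exp(−1.3·0.2199) = 0.7514.
So the concentration just after mixing may be at most 29.5/0.7514 = 39.26 mg/L.
Mass balance: 39.26·18.2 = 0.6019·Cₑ + 17.6·2.86.
Cₑ = (714.7 − 50.34) / 0.6019 = 1104 mg/L.

1100 mg/L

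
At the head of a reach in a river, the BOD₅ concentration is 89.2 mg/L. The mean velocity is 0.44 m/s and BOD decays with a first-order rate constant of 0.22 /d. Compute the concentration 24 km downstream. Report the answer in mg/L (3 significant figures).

Travel time t = 24 km / 0.44 m/s = 2.4e+04/0.44 = 5.455e+04 s = 0.6313 d.
First-order decay: C = 89.2·exp(−0.22·0.6313) = 89.2·0.8703 = 77.63 mg/L.

77.6 mg/L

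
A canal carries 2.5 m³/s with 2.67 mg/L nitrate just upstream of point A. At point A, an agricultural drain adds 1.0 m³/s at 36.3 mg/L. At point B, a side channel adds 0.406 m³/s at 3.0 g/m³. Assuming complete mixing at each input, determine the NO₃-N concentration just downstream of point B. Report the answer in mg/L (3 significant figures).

After input A: C = (2.5·2.67 + 1·36.3) / 3.5 = 12.28 mg/L.
After input B: C = (3.5·12.28 + 0.406·3) / 3.906 = 11.31 mg/L.

11.3 mg/L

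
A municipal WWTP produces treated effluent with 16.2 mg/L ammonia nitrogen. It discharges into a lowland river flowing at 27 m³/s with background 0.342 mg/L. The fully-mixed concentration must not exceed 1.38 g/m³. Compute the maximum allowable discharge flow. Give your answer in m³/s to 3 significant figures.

Mass balance at complete mixing: C_std·(Q_w + Q_r) = Q_w·C_e + Q_r·C_b.
Rearranging, Q_w = Q_r·(C_std − C_b)/(C_e − C_std) = 27·(1.38 − 0.342) / (16.2 − 1.38) = 1.891 m³/s.

1.89 m³/s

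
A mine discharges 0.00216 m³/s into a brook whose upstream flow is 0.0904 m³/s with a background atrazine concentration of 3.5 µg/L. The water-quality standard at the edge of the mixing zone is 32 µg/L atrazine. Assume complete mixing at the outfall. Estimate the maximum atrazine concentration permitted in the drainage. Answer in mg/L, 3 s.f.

3.5 µg/L = 0.0035 mg/L.
32 µg/L = 0.032 mg/L.
Mass balance: 0.032·0.09256 = 0.00216·Cₑ + 0.0904·0.0035.
Cₑ = (0.002962 − 0.0003164) / 0.00216 = 1.225 mg/L.

1.22 mg/L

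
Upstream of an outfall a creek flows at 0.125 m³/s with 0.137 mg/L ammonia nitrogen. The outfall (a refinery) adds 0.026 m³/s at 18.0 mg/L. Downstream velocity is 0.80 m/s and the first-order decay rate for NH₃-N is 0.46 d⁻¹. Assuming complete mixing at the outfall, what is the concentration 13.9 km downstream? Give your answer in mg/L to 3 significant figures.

After complete mixing, C₀ = (0.026·18 + 0.125·0.137) / 0.151 = 3.213 mg/L.
Travel time t = 1.39e+04 m / 0.80 m/s = 1.738e+04 s = 0.2011 d.
C = 3.213·exp(−0.46·0.2011) = 3.213·0.9116 = 2.929 mg/L.

2.93 mg/L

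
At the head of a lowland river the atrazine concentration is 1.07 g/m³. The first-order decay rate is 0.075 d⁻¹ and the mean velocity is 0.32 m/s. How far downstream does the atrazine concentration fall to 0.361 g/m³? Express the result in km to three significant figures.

From C = C₀·e^(−kt), t = ln(C₀/C)/k = ln(1.07/0.361)/0.075 = 1.087/0.075 = 14.49 d.
Distance = v·t = 0.32 m/s × 1.252e+06 s = 4.005e+05 m = 400.5 km.

401 km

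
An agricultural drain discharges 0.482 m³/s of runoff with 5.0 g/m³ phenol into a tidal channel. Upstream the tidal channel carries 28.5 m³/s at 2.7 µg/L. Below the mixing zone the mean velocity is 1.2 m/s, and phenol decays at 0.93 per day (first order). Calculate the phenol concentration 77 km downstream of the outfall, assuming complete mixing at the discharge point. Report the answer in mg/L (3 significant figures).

0.0430 mg/L

2.7 µg/L = 0.0027 mg/L.
After complete mixing, C₀ = (0.482·5 + 28.5·0.0027) / 28.98 = 0.08581 mg/L.
Travel time t = 7.7e+04 m / 1.2 m/s = 6.417e+04 s = 0.7427 d.
C = 0.08581·exp(−0.93·0.7427) = 0.08581·0.5012 = 0.04301 mg/L.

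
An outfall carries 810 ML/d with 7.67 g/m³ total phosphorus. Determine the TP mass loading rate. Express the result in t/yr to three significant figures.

2270 t/yr

810 ML/d = 9.375 m³/s.
Mass flux = Q·C = 9.375 m³/s × 7.67 g/m³ = 71.91 g/s.
= 71.91 g/s × 31.56 = 2269 t/yr.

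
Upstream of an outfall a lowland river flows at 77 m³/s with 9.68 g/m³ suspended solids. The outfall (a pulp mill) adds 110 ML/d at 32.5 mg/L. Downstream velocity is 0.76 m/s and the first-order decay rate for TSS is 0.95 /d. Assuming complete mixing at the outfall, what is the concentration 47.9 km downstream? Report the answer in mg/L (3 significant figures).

5.03 mg/L

110 ML/d = 1.273 m³/s.
After complete mixing, C₀ = (1.273·32.5 + 77·9.68) / 78.27 = 10.05 mg/L.
Travel time t = 4.79e+04 m / 0.76 m/s = 6.303e+04 s = 0.7295 d.
C = 10.05·exp(−0.95·0.7295) = 10.05·0.5001 = 5.026 mg/L.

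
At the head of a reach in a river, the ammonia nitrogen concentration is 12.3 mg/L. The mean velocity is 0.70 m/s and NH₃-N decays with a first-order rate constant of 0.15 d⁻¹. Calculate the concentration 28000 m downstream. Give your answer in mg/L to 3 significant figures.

Travel time t = 28000 m / 0.70 m/s = 2.8e+04/0.70 = 4e+04 s = 0.463 d.
First-order decay: C = 12.3·exp(−0.15·0.463) = 12.3·0.9329 = 11.47 mg/L.

11.5 mg/L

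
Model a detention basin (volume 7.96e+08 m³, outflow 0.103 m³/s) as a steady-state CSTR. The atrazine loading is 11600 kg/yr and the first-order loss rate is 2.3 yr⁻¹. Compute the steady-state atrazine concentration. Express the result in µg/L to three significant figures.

Outflow Q = 0.103 m³/s × 3.156e+07 s/yr = 3.25e+06 m³/yr.
Steady-state CSTR mass balance: W = Q·C + k·V·C, so C = W/(Q + kV).
Q + kV = 3.25e+06 + 2.3·7.96e+08 = 1.834e+09 m³/yr.
C = 11600/1.834e+09 = 6.325e-06 kg/m³ = 0.006325 mg/L = 6.325 µg/L.

6.32 µg/L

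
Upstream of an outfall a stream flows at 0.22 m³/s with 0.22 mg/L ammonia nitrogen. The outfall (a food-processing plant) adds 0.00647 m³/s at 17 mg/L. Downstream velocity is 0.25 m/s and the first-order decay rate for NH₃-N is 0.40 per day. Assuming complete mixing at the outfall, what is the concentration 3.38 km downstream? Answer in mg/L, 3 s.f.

After complete mixing, C₀ = (0.00647·17 + 0.22·0.22) / 0.2265 = 0.6994 mg/L.
Travel time t = 3380 m / 0.25 m/s = 1.352e+04 s = 0.1565 d.
C = 0.6994·exp(−0.40·0.1565) = 0.6994·0.9393 = 0.657 mg/L.

0.657 mg/L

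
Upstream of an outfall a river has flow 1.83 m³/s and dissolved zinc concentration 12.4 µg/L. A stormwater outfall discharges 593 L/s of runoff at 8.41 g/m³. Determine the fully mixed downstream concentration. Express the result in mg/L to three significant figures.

593 L/s = 0.593 m³/s.
12.4 µg/L = 0.0124 mg/L.
Conservation of mass across the mixing zone: C = (0.593·8.41 + 1.83·0.0124) / (0.593 + 1.83) = 5.01/2.423 = 2.068 mg/L.

2.07 mg/L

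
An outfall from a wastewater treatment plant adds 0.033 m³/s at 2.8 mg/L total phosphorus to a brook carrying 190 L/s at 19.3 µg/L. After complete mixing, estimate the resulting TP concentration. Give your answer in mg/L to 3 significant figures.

190 L/s = 0.19 m³/s.
19.3 µg/L = 0.0193 mg/L.
Conservation of mass across the mixing zone: C = (0.033·2.8 + 0.19·0.0193) / (0.033 + 0.19) = 0.09607/0.223 = 0.4308 mg/L.

0.431 mg/L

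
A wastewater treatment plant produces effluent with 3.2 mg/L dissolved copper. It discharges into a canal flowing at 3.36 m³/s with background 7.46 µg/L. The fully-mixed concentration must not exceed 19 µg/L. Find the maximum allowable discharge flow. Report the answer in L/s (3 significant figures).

12.2 L/s

7.46 µg/L = 0.00746 mg/L.
19 µg/L = 0.019 mg/L.
Mass balance at complete mixing: C_std·(Q_w + Q_r) = Q_w·C_e + Q_r·C_b.
Rearranging, Q_w = Q_r·(C_std − C_b)/(C_e − C_std) = 3.36·(0.019 − 0.00746) / (3.2 − 0.019) = 0.01219 m³/s.
= 12.19 L/s.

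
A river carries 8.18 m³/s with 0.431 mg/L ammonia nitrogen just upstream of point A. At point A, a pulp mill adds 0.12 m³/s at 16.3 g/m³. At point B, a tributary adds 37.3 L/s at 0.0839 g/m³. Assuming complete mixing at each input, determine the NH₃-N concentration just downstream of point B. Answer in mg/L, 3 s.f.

After input A: C = (8.18·0.431 + 0.12·16.3) / 8.3 = 0.6604 mg/L.
37.3 L/s = 0.0373 m³/s.
After input B: C = (8.3·0.6604 + 0.0373·0.0839) / 8.337 = 0.6579 mg/L.

0.658 mg/L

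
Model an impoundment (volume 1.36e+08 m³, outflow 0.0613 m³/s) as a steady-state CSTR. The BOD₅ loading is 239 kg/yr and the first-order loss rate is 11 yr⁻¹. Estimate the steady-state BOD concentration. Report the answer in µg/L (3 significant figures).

0.160 µg/L

Outflow Q = 0.0613 m³/s × 3.156e+07 s/yr = 1.934e+06 m³/yr.
Steady-state CSTR mass balance: W = Q·C + k·V·C, so C = W/(Q + kV).
Q + kV = 1.934e+06 + 11·1.36e+08 = 1.498e+09 m³/yr.
C = 239/1.498e+09 = 1.596e-07 kg/m³ = 0.0001596 mg/L = 0.1596 µg/L.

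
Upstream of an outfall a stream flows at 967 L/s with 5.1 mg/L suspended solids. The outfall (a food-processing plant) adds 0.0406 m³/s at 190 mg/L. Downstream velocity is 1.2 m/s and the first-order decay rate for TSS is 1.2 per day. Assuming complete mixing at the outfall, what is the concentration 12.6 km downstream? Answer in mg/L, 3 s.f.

10.8 mg/L

967 L/s = 0.967 m³/s.
After complete mixing, C₀ = (0.0406·190 + 0.967·5.1) / 1.008 = 12.55 mg/L.
Travel time t = 1.26e+04 m / 1.2 m/s = 1.05e+04 s = 0.1215 d.
C = 12.55·exp(−1.2·0.1215) = 12.55·0.8643 = 10.85 mg/L.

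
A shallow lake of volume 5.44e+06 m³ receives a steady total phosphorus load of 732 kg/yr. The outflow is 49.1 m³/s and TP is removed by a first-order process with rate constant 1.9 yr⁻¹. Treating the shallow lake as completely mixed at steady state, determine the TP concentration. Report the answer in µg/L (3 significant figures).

Outflow Q = 49.1 m³/s × 3.156e+07 s/yr = 1.549e+09 m³/yr.
Steady-state CSTR mass balance: W = Q·C + k·V·C, so C = W/(Q + kV).
Q + kV = 1.549e+09 + 1.9·5.44e+06 = 1.56e+09 m³/yr.
C = 732/1.56e+09 = 4.693e-07 kg/m³ = 0.0004693 mg/L = 0.4693 µg/L.

0.469 µg/L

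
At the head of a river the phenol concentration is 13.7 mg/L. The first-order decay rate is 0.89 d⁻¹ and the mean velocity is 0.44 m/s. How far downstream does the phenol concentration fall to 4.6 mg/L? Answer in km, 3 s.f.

46.6 km

From C = C₀·e^(−kt), t = ln(C₀/C)/k = ln(13.7/4.6)/0.89 = 1.091/0.89 = 1.226 d.
Distance = v·t = 0.44 m/s × 1.059e+05 s = 4.662e+04 m = 46.62 km.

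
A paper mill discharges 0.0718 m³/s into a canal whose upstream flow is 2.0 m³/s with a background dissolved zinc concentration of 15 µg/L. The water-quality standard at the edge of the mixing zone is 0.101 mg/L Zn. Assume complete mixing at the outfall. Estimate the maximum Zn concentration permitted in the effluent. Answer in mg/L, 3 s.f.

2.50 mg/L

15 µg/L = 0.015 mg/L.
Mass balance: 0.101·2.072 = 0.0718·Cₑ + 2·0.015.
Cₑ = (0.2093 − 0.03) / 0.0718 = 2.497 mg/L.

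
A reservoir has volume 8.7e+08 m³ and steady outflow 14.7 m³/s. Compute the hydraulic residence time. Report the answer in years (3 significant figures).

1.88 yr

Q = 14.7 m³/s × 3.156e+07 s/yr = 4.639e+08 m³/yr.
Hydraulic residence time τ = V/Q = 8.7e+08/4.639e+08 = 1.875 yr.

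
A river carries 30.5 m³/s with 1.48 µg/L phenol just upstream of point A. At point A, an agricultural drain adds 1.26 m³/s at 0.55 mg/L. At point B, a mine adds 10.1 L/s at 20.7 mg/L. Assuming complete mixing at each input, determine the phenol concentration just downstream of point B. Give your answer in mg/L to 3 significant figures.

0.0298 mg/L

1.48 µg/L = 0.00148 mg/L.
After input A: C = (30.5·0.00148 + 1.26·0.55) / 31.76 = 0.02324 mg/L.
10.1 L/s = 0.0101 m³/s.
After input B: C = (31.76·0.02324 + 0.0101·20.7) / 31.77 = 0.02981 mg/L.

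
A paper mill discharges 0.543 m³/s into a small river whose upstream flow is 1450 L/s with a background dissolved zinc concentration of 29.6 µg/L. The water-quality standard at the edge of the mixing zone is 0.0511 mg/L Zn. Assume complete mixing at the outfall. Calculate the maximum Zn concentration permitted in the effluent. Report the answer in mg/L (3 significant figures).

1450 L/s = 1.45 m³/s.
29.6 µg/L = 0.0296 mg/L.
Mass balance: 0.0511·1.993 = 0.543·Cₑ + 1.45·0.0296.
Cₑ = (0.1018 − 0.04292) / 0.543 = 0.1085 mg/L.

0.109 mg/L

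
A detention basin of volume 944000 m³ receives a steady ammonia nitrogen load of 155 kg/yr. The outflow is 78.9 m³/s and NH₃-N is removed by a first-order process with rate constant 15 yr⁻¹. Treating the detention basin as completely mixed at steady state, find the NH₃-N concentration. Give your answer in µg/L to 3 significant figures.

Outflow Q = 78.9 m³/s × 3.156e+07 s/yr = 2.49e+09 m³/yr.
Steady-state CSTR mass balance: W = Q·C + k·V·C, so C = W/(Q + kV).
Q + kV = 2.49e+09 + 15·944000 = 2.504e+09 m³/yr.
C = 155/2.504e+09 = 6.19e-08 kg/m³ = 6.19e-05 mg/L = 0.0619 µg/L.

0.0619 µg/L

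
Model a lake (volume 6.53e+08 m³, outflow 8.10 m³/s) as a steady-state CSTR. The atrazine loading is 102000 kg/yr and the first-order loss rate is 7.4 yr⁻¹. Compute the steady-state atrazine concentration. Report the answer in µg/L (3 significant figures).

Outflow Q = 8.10 m³/s × 3.156e+07 s/yr = 2.556e+08 m³/yr.
Steady-state CSTR mass balance: W = Q·C + k·V·C, so C = W/(Q + kV).
Q + kV = 2.556e+08 + 7.4·6.53e+08 = 5.088e+09 m³/yr.
C = 102000/5.088e+09 = 2.005e-05 kg/m³ = 0.02005 mg/L = 20.05 µg/L.

20.0 µg/L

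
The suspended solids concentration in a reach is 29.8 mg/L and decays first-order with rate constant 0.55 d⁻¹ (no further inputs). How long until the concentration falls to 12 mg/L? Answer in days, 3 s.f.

1.65 d

t = ln(C₀/C)/k = ln(29.8/12)/0.55 = 0.9096/0.55 = 1.654 d.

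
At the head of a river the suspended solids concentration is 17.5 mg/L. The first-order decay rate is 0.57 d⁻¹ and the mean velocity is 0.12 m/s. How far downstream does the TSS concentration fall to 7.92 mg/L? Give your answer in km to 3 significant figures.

From C = C₀·e^(−kt), t = ln(C₀/C)/k = ln(17.5/7.92)/0.57 = 0.7928/0.57 = 1.391 d.
Distance = v·t = 0.12 m/s × 1.202e+05 s = 1.442e+04 m = 14.42 km.

14.4 km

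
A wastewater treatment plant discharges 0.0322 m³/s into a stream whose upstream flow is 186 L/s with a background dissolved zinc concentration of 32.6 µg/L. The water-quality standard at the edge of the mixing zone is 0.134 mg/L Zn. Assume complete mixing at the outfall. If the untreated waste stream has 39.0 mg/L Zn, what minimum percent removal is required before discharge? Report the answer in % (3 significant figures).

186 L/s = 0.186 m³/s.
32.6 µg/L = 0.0326 mg/L.
Mass balance: 0.134·0.2182 = 0.0322·Cₑ + 0.186·0.0326.
Cₑ = (0.02924 − 0.006064) / 0.0322 = 0.7197 mg/L.
Required removal = 1 − 0.7197/39.0 = 98.15 %.

98.2 %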